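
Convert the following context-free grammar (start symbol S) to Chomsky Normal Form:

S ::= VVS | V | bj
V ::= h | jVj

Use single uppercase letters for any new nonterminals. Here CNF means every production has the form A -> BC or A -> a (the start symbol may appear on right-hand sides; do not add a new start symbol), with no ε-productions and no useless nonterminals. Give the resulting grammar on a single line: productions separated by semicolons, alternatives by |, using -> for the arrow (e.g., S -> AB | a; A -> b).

No ε-productions.
After unit-elimination: S -> h | bj | VVS | jVj; V -> h | jVj.
TERM: introduce A -> b, B -> j and substitute in every rule of length ≥2.
BIN: S -> BVB becomes S -> BC, C -> VB; S -> VVS becomes S -> VD, D -> VS; V -> BVB becomes V -> BE, E -> VB.

S -> h | AB | BC | VD; A -> b; B -> j; C -> VB; D -> VS; E -> VB; V -> h | BE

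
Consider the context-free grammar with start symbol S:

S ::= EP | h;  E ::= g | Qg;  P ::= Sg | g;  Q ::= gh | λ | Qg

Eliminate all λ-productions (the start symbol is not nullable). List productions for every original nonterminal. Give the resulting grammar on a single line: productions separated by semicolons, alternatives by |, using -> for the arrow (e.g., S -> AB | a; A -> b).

S -> h | EP; E -> g | Qg; P -> g | Sg; Q -> g | Qg | gh

Nullable set: {Q}.
E -> Qg: Q nullable, giving Qg | g.
Drop Q -> λ.
Q -> Qg: Q nullable, giving Qg | g.
Unchanged (no nullable symbols): S -> EP; S -> h; E -> g; P -> Sg; P -> g; Q -> gh.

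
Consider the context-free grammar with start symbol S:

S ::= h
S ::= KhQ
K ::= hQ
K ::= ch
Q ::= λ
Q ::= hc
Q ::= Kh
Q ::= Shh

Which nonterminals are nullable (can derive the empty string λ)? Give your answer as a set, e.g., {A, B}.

Directly nullable (have an ε-rule): {Q}.
Not nullable: K, S — each has a terminal in every rule's right-hand side or depends on a non-nullable symbol.

{Q}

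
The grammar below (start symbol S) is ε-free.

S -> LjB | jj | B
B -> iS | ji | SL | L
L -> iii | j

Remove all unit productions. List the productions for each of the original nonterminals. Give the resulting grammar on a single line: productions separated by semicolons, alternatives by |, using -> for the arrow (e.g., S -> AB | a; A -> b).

S -> j | SL | iS | ji | jj | LjB | iii; B -> j | SL | iS | ji | iii; L -> j | iii

Unit productions: B->L, S->B.
Unit pairs (A ⇒* B via units): (B,L), (S,B), (S,L).
S: inherits non-unit rules of {B, L, S} → LjB | SL | iS | iii | j | ji | jj.
B: inherits non-unit rules of {B, L} → SL | iS | iii | j | ji.
L: inherits non-unit rules of {L} → iii | j.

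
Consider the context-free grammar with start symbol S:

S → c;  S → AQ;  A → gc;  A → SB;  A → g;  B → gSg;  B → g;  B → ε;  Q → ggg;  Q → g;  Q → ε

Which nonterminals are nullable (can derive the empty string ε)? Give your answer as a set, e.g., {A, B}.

{B, Q}

Directly nullable (have an ε-rule): {B, Q}.
Not nullable: A, S — each has a terminal in every rule's right-hand side or depends on a non-nullable symbol.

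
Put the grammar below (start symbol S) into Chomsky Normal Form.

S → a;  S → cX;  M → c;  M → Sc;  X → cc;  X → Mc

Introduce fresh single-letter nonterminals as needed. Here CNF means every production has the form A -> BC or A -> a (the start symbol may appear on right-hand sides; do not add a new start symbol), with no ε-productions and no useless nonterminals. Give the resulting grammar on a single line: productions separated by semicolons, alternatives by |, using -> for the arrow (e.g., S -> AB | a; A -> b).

S -> a | AX; A -> c; M -> c | SA; X -> AA | MA

No ε-productions.
No unit productions to eliminate.
TERM: introduce A -> c and substitute in every rule of length ≥2.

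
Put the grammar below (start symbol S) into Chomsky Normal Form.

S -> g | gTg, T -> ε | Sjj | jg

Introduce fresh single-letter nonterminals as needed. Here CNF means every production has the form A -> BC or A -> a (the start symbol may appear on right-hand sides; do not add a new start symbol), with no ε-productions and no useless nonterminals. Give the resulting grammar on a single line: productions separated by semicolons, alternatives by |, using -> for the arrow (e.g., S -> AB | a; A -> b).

Nullable: {T}; after ε-elimination: S -> g | gg | gTg; T -> jg | Sjj.
No unit productions to eliminate.
TERM: introduce A -> g, B -> j and substitute in every rule of length ≥2.
BIN: S -> ATA becomes S -> AC, C -> TA; T -> SBB becomes T -> SD, D -> BB.

S -> g | AA | AC; A -> g; B -> j; C -> TA; D -> BB; T -> BA | SD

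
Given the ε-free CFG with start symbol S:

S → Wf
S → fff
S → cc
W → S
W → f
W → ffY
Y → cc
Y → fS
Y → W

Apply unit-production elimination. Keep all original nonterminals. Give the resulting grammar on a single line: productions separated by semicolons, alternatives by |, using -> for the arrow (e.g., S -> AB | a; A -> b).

S -> Wf | cc | fff; W -> f | Wf | cc | ffY | fff; Y -> f | Wf | cc | fS | ffY | fff

Unit productions: W->S, Y->W.
Unit pairs (A ⇒* B via units): (W,S), (Y,S), (Y,W).
S: inherits non-unit rules of {S} → Wf | cc | fff.
W: inherits non-unit rules of {S, W} → Wf | cc | f | ffY | fff.
Y: inherits non-unit rules of {S, W, Y} → Wf | cc | f | fS | ffY | fff.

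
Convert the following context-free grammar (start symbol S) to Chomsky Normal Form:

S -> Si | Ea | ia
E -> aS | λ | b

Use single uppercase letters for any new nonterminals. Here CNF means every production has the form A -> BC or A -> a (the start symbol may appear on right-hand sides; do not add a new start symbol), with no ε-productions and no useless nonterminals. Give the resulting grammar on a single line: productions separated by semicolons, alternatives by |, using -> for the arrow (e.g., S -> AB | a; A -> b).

S -> a | BA | EA | SB; A -> a; B -> i; E -> b | AS

Nullable: {E}; after ε-elimination: S -> a | Ea | Si | ia; E -> b | aS.
No unit productions to eliminate.
TERM: introduce A -> a, B -> i and substitute in every rule of length ≥2.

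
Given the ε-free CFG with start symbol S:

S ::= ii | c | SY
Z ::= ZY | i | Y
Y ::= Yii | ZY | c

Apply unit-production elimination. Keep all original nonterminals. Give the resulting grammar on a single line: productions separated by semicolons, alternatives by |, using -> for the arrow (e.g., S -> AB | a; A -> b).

S -> c | SY | ii; Y -> c | ZY | Yii; Z -> c | i | ZY | Yii

Unit productions: Z->Y.
Unit pairs (A ⇒* B via units): (Z,Y).
S: inherits non-unit rules of {S} → SY | c | ii.
Y: inherits non-unit rules of {Y} → Yii | ZY | c.
Z: inherits non-unit rules of {Y, Z} → Yii | ZY | c | i.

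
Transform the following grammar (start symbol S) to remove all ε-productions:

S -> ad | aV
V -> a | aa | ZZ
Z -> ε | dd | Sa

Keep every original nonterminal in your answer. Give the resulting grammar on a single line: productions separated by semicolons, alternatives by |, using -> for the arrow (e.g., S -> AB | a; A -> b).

S -> a | aV | ad; V -> Z | a | ZZ | aa; Z -> Sa | dd

Nullable set: {V, Z}.
S -> aV: V nullable, giving a | aV.
V -> ZZ: Z, Z nullable, giving Z | ZZ.
Drop Z -> ε.
Unchanged (no nullable symbols): S -> ad; V -> a; V -> aa; Z -> Sa; Z -> dd.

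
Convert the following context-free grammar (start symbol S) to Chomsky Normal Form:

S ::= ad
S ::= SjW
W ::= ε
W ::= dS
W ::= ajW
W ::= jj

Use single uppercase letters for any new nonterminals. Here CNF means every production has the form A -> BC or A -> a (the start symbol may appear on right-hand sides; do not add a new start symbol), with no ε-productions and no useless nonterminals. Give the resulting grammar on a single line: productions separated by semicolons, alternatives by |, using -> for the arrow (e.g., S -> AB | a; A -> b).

Nullable: {W}; after ε-elimination: S -> Sj | ad | SjW; W -> aj | dS | jj | ajW.
No unit productions to eliminate.
TERM: introduce B -> a, C -> d, A -> j and substitute in every rule of length ≥2.
BIN: S -> SAW becomes S -> SD, D -> AW; W -> BAW becomes W -> BE, E -> AW.

S -> BC | SA | SD; A -> j; B -> a; C -> d; D -> AW; E -> AW; W -> AA | BA | BE | CS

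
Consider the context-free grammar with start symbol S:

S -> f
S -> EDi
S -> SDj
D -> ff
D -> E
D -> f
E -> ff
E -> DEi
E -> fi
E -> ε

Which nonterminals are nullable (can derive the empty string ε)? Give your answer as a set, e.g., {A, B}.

{D, E}

Directly nullable (have an ε-rule): {E}.
D is nullable via D -> E (every symbol on the right is already known nullable).
Not nullable: S — each has a terminal in every rule's right-hand side or depends on a non-nullable symbol.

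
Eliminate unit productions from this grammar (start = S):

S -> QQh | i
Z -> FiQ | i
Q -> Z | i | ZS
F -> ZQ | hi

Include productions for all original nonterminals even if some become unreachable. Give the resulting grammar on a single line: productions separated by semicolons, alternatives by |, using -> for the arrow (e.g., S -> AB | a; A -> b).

Unit productions: Q->Z.
Unit pairs (A ⇒* B via units): (Q,Z).
S: inherits non-unit rules of {S} → QQh | i.
F: inherits non-unit rules of {F} → ZQ | hi.
Q: inherits non-unit rules of {Q, Z} → FiQ | ZS | i.
Z: inherits non-unit rules of {Z} → FiQ | i.

S -> i | QQh; F -> ZQ | hi; Q -> i | ZS | FiQ; Z -> i | FiQ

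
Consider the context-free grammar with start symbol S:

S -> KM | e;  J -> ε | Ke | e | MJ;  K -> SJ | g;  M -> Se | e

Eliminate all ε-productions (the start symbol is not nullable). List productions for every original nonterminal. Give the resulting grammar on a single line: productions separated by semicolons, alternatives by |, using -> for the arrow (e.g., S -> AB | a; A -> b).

S -> e | KM; J -> M | e | Ke | MJ; K -> S | g | SJ; M -> e | Se

Nullable set: {J}.
Drop J -> ε.
J -> MJ: J nullable, giving M | MJ.
K -> SJ: J nullable, giving S | SJ.
Unchanged (no nullable symbols): S -> KM; S -> e; J -> Ke; J -> e; K -> g; M -> Se; M -> e.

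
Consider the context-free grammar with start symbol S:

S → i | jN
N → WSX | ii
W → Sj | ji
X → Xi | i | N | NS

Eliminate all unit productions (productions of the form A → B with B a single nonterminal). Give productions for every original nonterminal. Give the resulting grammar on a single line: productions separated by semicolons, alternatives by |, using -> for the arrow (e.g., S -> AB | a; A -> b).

S -> i | jN; N -> ii | WSX; W -> Sj | ji; X -> i | NS | Xi | ii | WSX

Unit productions: X->N.
Unit pairs (A ⇒* B via units): (X,N).
S: inherits non-unit rules of {S} → i | jN.
N: inherits non-unit rules of {N} → WSX | ii.
W: inherits non-unit rules of {W} → Sj | ji.
X: inherits non-unit rules of {N, X} → NS | WSX | Xi | i | ii.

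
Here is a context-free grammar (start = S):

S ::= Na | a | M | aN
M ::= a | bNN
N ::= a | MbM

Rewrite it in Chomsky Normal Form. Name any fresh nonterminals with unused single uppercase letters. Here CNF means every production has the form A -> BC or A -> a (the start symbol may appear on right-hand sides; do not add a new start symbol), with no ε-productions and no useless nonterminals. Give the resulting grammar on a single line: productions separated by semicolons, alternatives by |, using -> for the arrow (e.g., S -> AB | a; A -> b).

S -> a | AE | BN | NB; A -> b; B -> a; C -> NN; D -> AM; E -> NN; M -> a | AC; N -> a | MD

No ε-productions.
After unit-elimination: S -> a | Na | aN | bNN; M -> a | bNN; N -> a | MbM.
TERM: introduce B -> a, A -> b and substitute in every rule of length ≥2.
BIN: M -> ANN becomes M -> AC, C -> NN; N -> MAM becomes N -> MD, D -> AM; S -> ANN becomes S -> AE, E -> NN.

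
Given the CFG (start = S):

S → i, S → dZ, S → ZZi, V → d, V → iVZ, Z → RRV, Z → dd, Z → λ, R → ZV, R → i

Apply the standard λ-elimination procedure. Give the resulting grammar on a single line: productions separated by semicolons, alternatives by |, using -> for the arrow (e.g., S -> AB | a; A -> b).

S -> d | i | Zi | dZ | ZZi; R -> V | i | ZV; V -> d | iV | iVZ; Z -> dd | RRV

Nullable set: {Z}.
S -> ZZi: Z, Z nullable, giving ZZi | Zi | i.
S -> dZ: Z nullable, giving d | dZ.
R -> ZV: Z nullable, giving V | ZV.
V -> iVZ: Z nullable, giving iV | iVZ.
Drop Z -> λ.
Unchanged (no nullable symbols): S -> i; R -> i; V -> d; Z -> RRV; Z -> dd.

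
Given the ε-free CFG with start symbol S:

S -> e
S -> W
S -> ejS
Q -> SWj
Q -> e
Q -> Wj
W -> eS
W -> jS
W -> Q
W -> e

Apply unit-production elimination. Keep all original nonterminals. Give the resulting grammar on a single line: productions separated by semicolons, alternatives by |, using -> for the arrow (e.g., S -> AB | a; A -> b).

Unit productions: S->W, W->Q.
Unit pairs (A ⇒* B via units): (S,Q), (S,W), (W,Q).
S: inherits non-unit rules of {Q, S, W} → SWj | Wj | e | eS | ejS | jS.
Q: inherits non-unit rules of {Q} → SWj | Wj | e.
W: inherits non-unit rules of {Q, W} → SWj | Wj | e | eS | jS.

S -> e | Wj | eS | jS | SWj | ejS; Q -> e | Wj | SWj; W -> e | Wj | eS | jS | SWj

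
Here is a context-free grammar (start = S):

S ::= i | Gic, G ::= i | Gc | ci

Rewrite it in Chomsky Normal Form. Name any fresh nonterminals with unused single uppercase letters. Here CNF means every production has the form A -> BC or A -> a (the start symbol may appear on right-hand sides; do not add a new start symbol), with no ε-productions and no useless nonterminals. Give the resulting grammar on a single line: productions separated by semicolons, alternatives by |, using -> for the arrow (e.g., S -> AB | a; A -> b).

No ε-productions.
No unit productions to eliminate.
TERM: introduce A -> c, B -> i and substitute in every rule of length ≥2.
BIN: S -> GBA becomes S -> GC, C -> BA.

S -> i | GC; A -> c; B -> i; C -> BA; G -> i | AB | GA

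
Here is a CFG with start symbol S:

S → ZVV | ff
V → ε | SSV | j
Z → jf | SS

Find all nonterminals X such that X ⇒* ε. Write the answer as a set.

Directly nullable (have an ε-rule): {V}.
Not nullable: S, Z — each has a terminal in every rule's right-hand side or depends on a non-nullable symbol.

{V}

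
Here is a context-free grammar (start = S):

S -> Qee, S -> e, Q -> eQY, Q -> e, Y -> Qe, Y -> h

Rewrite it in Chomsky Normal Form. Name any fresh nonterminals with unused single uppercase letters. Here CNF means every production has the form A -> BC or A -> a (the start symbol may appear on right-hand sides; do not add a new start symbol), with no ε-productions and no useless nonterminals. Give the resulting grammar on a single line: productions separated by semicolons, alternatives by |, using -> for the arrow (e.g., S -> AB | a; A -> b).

S -> e | QC; A -> e; B -> QY; C -> AA; Q -> e | AB; Y -> h | QA

No ε-productions.
No unit productions to eliminate.
TERM: introduce A -> e and substitute in every rule of length ≥2.
BIN: Q -> AQY becomes Q -> AB, B -> QY; S -> QAA becomes S -> QC, C -> AA.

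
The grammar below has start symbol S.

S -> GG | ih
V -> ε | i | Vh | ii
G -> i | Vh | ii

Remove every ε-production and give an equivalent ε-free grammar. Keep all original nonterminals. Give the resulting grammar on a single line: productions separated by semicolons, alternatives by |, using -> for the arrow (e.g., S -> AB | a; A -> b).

S -> GG | ih; G -> h | i | Vh | ii; V -> h | i | Vh | ii

Nullable set: {V}.
G -> Vh: V nullable, giving Vh | h.
Drop V -> ε.
V -> Vh: V nullable, giving Vh | h.
Unchanged (no nullable symbols): S -> GG; S -> ih; G -> i; G -> ii; V -> i; V -> ii.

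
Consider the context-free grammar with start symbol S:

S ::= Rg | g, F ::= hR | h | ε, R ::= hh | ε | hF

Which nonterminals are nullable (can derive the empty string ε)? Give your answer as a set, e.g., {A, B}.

{F, R}

Directly nullable (have an ε-rule): {F, R}.
Not nullable: S — each has a terminal in every rule's right-hand side or depends on a non-nullable symbol.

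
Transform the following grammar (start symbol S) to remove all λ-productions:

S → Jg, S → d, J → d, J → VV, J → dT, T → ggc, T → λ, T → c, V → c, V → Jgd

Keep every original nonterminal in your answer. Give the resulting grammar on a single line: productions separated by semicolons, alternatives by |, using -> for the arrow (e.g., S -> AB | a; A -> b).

Nullable set: {T}.
J -> dT: T nullable, giving d | dT.
Drop T -> λ.
Unchanged (no nullable symbols): S -> Jg; S -> d; J -> VV; J -> d; T -> c; T -> ggc; V -> Jgd; V -> c.

S -> d | Jg; J -> d | VV | dT; T -> c | ggc; V -> c | Jgd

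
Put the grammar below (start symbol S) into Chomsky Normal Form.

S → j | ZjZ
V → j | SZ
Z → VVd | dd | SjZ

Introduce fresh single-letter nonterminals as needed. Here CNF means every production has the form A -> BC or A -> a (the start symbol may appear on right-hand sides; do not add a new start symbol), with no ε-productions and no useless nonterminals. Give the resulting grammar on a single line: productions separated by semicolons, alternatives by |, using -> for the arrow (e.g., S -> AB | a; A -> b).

S -> j | ZC; A -> j; B -> d; C -> AZ; D -> AZ; E -> VB; V -> j | SZ; Z -> BB | SD | VE

No ε-productions.
No unit productions to eliminate.
TERM: introduce B -> d, A -> j and substitute in every rule of length ≥2.
BIN: S -> ZAZ becomes S -> ZC, C -> AZ; Z -> SAZ becomes Z -> SD, D -> AZ; Z -> VVB becomes Z -> VE, E -> VB.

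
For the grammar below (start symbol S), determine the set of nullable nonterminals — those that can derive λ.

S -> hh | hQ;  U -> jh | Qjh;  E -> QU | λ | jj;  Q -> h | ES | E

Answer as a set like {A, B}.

{E, Q}

Directly nullable (have an ε-rule): {E}.
Q is nullable via Q -> E (every symbol on the right is already known nullable).
Not nullable: S, U — each has a terminal in every rule's right-hand side or depends on a non-nullable symbol.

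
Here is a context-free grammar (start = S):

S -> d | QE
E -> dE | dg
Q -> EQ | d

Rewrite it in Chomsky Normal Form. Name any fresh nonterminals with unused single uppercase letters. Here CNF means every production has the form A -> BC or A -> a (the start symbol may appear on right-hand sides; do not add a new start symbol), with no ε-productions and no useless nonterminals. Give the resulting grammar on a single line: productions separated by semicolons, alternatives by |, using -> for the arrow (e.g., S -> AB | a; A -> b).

No ε-productions.
No unit productions to eliminate.
TERM: introduce A -> d, B -> g and substitute in every rule of length ≥2.

S -> d | QE; A -> d; B -> g; E -> AB | AE; Q -> d | EQ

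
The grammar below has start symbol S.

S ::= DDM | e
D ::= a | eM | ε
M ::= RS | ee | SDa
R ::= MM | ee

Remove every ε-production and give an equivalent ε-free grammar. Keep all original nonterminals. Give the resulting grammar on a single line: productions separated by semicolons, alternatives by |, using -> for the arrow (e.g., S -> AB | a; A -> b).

Nullable set: {D}.
S -> DDM: D, D nullable, giving DDM | DM | M.
Drop D -> ε.
M -> SDa: D nullable, giving SDa | Sa.
Unchanged (no nullable symbols): S -> e; D -> a; D -> eM; M -> RS; M -> ee; R -> MM; R -> ee.

S -> M | e | DM | DDM; D -> a | eM; M -> RS | Sa | ee | SDa; R -> MM | ee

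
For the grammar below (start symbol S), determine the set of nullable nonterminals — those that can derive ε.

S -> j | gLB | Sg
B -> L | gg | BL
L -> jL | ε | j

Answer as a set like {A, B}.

Directly nullable (have an ε-rule): {L}.
B is nullable via B -> L (every symbol on the right is already known nullable).
Not nullable: S — each has a terminal in every rule's right-hand side or depends on a non-nullable symbol.

{B, L}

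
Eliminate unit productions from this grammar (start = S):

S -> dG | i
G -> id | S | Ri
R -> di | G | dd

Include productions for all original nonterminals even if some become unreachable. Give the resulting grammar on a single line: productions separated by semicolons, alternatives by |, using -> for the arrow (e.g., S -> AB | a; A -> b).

S -> i | dG; G -> i | Ri | dG | id; R -> i | Ri | dG | dd | di | id

Unit productions: G->S, R->G.
Unit pairs (A ⇒* B via units): (G,S), (R,G), (R,S).
S: inherits non-unit rules of {S} → dG | i.
G: inherits non-unit rules of {G, S} → Ri | dG | i | id.
R: inherits non-unit rules of {G, R, S} → Ri | dG | dd | di | i | id.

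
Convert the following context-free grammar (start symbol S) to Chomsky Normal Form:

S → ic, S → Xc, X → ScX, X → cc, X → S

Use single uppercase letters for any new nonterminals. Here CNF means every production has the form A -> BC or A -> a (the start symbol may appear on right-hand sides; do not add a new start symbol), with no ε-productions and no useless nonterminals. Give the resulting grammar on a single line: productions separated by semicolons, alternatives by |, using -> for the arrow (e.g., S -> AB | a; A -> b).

S -> BA | XA; A -> c; B -> i; C -> AX; X -> AA | BA | SC | XA

No ε-productions.
After unit-elimination: S -> Xc | ic; X -> Xc | cc | ic | ScX.
TERM: introduce A -> c, B -> i and substitute in every rule of length ≥2.
BIN: X -> SAX becomes X -> SC, C -> AX.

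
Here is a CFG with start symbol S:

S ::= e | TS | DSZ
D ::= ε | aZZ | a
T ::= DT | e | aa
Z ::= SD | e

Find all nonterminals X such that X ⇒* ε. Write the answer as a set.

Directly nullable (have an ε-rule): {D}.
Not nullable: S, T, Z — each has a terminal in every rule's right-hand side or depends on a non-nullable symbol.

{D}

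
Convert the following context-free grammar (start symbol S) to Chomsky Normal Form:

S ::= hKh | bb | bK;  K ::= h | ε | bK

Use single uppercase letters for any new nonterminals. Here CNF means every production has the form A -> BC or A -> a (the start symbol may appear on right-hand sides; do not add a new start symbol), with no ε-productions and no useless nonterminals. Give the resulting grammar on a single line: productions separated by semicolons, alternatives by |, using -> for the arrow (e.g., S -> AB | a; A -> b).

S -> b | AA | AK | BB | BC; A -> b; B -> h; C -> KB; K -> b | h | AK

Nullable: {K}; after ε-elimination: S -> b | bK | bb | hh | hKh; K -> b | h | bK.
No unit productions to eliminate.
TERM: introduce A -> b, B -> h and substitute in every rule of length ≥2.
BIN: S -> BKB becomes S -> BC, C -> KB.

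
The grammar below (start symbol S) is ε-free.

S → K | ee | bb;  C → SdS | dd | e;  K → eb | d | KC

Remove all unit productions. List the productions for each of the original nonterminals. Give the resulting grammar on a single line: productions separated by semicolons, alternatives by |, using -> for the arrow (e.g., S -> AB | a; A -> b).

S -> d | KC | bb | eb | ee; C -> e | dd | SdS; K -> d | KC | eb

Unit productions: S->K.
Unit pairs (A ⇒* B via units): (S,K).
S: inherits non-unit rules of {K, S} → KC | bb | d | eb | ee.
C: inherits non-unit rules of {C} → SdS | dd | e.
K: inherits non-unit rules of {K} → KC | d | eb.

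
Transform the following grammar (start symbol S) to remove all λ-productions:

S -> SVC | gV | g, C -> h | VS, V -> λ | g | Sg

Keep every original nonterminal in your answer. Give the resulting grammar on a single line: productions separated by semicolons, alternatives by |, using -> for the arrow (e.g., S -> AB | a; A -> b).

S -> g | SC | gV | SVC; C -> S | h | VS; V -> g | Sg

Nullable set: {V}.
S -> SVC: V nullable, giving SC | SVC.
S -> gV: V nullable, giving g | gV.
C -> VS: V nullable, giving S | VS.
Drop V -> λ.
Unchanged (no nullable symbols): S -> g; C -> h; V -> Sg; V -> g.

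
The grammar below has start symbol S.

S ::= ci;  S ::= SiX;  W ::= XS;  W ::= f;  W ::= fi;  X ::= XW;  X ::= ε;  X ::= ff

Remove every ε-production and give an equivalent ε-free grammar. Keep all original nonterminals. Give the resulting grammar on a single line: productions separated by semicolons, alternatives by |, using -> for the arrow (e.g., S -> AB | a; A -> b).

Nullable set: {X}.
S -> SiX: X nullable, giving Si | SiX.
W -> XS: X nullable, giving S | XS.
Drop X -> ε.
X -> XW: X nullable, giving W | XW.
Unchanged (no nullable symbols): S -> ci; W -> f; W -> fi; X -> ff.

S -> Si | ci | SiX; W -> S | f | XS | fi; X -> W | XW | ff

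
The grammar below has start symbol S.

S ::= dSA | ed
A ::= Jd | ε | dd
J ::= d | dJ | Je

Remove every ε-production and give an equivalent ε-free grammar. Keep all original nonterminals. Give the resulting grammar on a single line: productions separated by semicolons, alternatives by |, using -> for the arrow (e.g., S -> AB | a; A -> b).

Nullable set: {A}.
S -> dSA: A nullable, giving dS | dSA.
Drop A -> ε.
Unchanged (no nullable symbols): S -> ed; A -> Jd; A -> dd; J -> Je; J -> d; J -> dJ.

S -> dS | ed | dSA; A -> Jd | dd; J -> d | Je | dJ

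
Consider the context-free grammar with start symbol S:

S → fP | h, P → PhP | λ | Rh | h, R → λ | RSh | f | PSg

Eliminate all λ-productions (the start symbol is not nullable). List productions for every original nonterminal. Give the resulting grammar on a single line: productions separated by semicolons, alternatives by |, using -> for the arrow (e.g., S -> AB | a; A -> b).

S -> f | h | fP; P -> h | Ph | Rh | hP | PhP; R -> f | Sg | Sh | PSg | RSh

Nullable set: {P, R}.
S -> fP: P nullable, giving f | fP.
Drop P -> λ.
P -> PhP: P, P nullable, giving Ph | PhP | h | hP.
P -> Rh: R nullable, giving Rh | h.
Drop R -> λ.
R -> PSg: P nullable, giving PSg | Sg.
R -> RSh: R nullable, giving RSh | Sh.
Unchanged (no nullable symbols): S -> h; P -> h; R -> f.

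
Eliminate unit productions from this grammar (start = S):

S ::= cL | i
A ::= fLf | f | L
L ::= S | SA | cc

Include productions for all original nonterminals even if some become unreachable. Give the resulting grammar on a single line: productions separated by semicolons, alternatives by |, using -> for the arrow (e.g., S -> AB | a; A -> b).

Unit productions: A->L, L->S.
Unit pairs (A ⇒* B via units): (A,L), (A,S), (L,S).
S: inherits non-unit rules of {S} → cL | i.
A: inherits non-unit rules of {A, L, S} → SA | cL | cc | f | fLf | i.
L: inherits non-unit rules of {L, S} → SA | cL | cc | i.

S -> i | cL; A -> f | i | SA | cL | cc | fLf; L -> i | SA | cL | cc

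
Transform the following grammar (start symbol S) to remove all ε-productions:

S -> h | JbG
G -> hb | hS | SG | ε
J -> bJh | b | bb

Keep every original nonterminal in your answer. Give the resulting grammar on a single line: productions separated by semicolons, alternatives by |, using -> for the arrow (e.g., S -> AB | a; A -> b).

Nullable set: {G}.
S -> JbG: G nullable, giving Jb | JbG.
Drop G -> ε.
G -> SG: G nullable, giving S | SG.
Unchanged (no nullable symbols): S -> h; G -> hS; G -> hb; J -> b; J -> bJh; J -> bb.

S -> h | Jb | JbG; G -> S | SG | hS | hb; J -> b | bb | bJh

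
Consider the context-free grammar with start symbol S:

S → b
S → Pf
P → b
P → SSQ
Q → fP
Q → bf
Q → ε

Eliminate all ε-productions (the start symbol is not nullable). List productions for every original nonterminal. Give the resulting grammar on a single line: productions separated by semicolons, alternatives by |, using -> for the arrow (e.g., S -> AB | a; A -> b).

Nullable set: {Q}.
P -> SSQ: Q nullable, giving SS | SSQ.
Drop Q -> ε.
Unchanged (no nullable symbols): S -> Pf; S -> b; P -> b; Q -> bf; Q -> fP.

S -> b | Pf; P -> b | SS | SSQ; Q -> bf | fP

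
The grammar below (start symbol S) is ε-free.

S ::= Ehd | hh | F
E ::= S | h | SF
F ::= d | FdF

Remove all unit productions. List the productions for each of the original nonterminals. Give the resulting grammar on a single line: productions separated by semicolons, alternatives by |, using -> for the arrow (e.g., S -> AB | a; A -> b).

S -> d | hh | Ehd | FdF; E -> d | h | SF | hh | Ehd | FdF; F -> d | FdF

Unit productions: E->S, S->F.
Unit pairs (A ⇒* B via units): (E,F), (E,S), (S,F).
S: inherits non-unit rules of {F, S} → Ehd | FdF | d | hh.
E: inherits non-unit rules of {E, F, S} → Ehd | FdF | SF | d | h | hh.
F: inherits non-unit rules of {F} → FdF | d.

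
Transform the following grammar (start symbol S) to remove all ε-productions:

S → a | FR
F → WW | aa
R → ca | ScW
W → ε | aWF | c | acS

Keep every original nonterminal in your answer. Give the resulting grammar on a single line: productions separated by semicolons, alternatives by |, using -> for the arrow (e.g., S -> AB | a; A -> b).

S -> R | a | FR; F -> W | WW | aa; R -> Sc | ca | ScW; W -> a | c | aF | aW | aWF | acS

Nullable set: {F, W}.
S -> FR: F nullable, giving FR | R.
F -> WW: W, W nullable, giving W | WW.
R -> ScW: W nullable, giving Sc | ScW.
Drop W -> ε.
W -> aWF: W, F nullable, giving a | aF | aW | aWF.
Unchanged (no nullable symbols): S -> a; F -> aa; R -> ca; W -> acS; W -> c.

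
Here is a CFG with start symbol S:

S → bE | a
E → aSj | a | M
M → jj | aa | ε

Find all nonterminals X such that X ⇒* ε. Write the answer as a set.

{E, M}

Directly nullable (have an ε-rule): {M}.
E is nullable via E -> M (every symbol on the right is already known nullable).
Not nullable: S — each has a terminal in every rule's right-hand side or depends on a non-nullable symbol.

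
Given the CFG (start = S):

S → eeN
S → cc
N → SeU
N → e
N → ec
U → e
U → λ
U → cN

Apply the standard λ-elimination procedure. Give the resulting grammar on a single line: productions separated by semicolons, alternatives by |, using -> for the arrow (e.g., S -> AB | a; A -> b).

Nullable set: {U}.
N -> SeU: U nullable, giving Se | SeU.
Drop U -> λ.
Unchanged (no nullable symbols): S -> cc; S -> eeN; N -> e; N -> ec; U -> cN; U -> e.

S -> cc | eeN; N -> e | Se | ec | SeU; U -> e | cN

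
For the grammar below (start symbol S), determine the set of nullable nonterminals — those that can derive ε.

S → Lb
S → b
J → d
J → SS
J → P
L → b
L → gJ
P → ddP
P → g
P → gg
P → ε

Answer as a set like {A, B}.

{J, P}

Directly nullable (have an ε-rule): {P}.
J is nullable via J -> P (every symbol on the right is already known nullable).
Not nullable: L, S — each has a terminal in every rule's right-hand side or depends on a non-nullable symbol.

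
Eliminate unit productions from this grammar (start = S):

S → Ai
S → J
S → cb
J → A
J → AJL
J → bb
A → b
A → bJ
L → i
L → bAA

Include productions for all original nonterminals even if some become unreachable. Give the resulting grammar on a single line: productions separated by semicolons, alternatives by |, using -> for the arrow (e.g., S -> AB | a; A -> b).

S -> b | Ai | bJ | bb | cb | AJL; A -> b | bJ; J -> b | bJ | bb | AJL; L -> i | bAA

Unit productions: J->A, S->J.
Unit pairs (A ⇒* B via units): (J,A), (S,A), (S,J).
S: inherits non-unit rules of {A, J, S} → AJL | Ai | b | bJ | bb | cb.
A: inherits non-unit rules of {A} → b | bJ.
J: inherits non-unit rules of {A, J} → AJL | b | bJ | bb.
L: inherits non-unit rules of {L} → bAA | i.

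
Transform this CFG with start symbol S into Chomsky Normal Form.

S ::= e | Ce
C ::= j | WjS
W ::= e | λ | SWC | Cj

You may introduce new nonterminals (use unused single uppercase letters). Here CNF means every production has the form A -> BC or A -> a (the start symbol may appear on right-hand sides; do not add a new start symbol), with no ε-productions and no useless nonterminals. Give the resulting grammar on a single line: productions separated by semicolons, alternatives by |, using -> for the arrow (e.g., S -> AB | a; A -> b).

Nullable: {W}; after ε-elimination: S -> e | Ce; C -> j | jS | WjS; W -> e | Cj | SC | SWC.
No unit productions to eliminate.
TERM: introduce B -> e, A -> j and substitute in every rule of length ≥2.
BIN: C -> WAS becomes C -> WD, D -> AS; W -> SWC becomes W -> SE, E -> WC.

S -> e | CB; A -> j; B -> e; C -> j | AS | WD; D -> AS; E -> WC; W -> e | CA | SC | SE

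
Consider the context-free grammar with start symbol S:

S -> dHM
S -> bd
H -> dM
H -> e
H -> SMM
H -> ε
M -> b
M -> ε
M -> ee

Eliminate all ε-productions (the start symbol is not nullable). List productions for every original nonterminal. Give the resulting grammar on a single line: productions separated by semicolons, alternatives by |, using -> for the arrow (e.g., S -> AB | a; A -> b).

Nullable set: {H, M}.
S -> dHM: H, M nullable, giving d | dH | dHM | dM.
Drop H -> ε.
H -> SMM: M, M nullable, giving S | SM | SMM.
H -> dM: M nullable, giving d | dM.
Drop M -> ε.
Unchanged (no nullable symbols): S -> bd; H -> e; M -> b; M -> ee.

S -> d | bd | dH | dM | dHM; H -> S | d | e | SM | dM | SMM; M -> b | ee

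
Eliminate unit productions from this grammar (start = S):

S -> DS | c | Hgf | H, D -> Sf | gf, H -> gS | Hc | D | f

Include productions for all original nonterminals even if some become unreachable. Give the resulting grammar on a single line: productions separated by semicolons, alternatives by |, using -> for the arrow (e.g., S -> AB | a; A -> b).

Unit productions: H->D, S->H.
Unit pairs (A ⇒* B via units): (H,D), (S,D), (S,H).
S: inherits non-unit rules of {D, H, S} → DS | Hc | Hgf | Sf | c | f | gS | gf.
D: inherits non-unit rules of {D} → Sf | gf.
H: inherits non-unit rules of {D, H} → Hc | Sf | f | gS | gf.

S -> c | f | DS | Hc | Sf | gS | gf | Hgf; D -> Sf | gf; H -> f | Hc | Sf | gS | gf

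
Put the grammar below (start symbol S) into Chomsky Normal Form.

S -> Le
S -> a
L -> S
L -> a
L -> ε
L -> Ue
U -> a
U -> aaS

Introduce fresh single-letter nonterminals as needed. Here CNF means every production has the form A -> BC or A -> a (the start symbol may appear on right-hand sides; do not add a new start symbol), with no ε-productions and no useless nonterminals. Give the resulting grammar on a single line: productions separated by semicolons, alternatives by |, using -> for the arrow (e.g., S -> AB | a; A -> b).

S -> a | e | LA; A -> e; B -> a; C -> BS; L -> a | e | LA | UA; U -> a | BC

Nullable: {L}; after ε-elimination: S -> a | e | Le; L -> S | a | Ue; U -> a | aaS.
After unit-elimination: S -> a | e | Le; L -> a | e | Le | Ue; U -> a | aaS.
TERM: introduce B -> a, A -> e and substitute in every rule of length ≥2.
BIN: U -> BBS becomes U -> BC, C -> BS.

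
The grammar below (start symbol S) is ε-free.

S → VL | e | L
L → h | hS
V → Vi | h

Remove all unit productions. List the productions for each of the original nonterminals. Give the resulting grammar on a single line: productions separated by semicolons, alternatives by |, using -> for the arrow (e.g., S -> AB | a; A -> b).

Unit productions: S->L.
Unit pairs (A ⇒* B via units): (S,L).
S: inherits non-unit rules of {L, S} → VL | e | h | hS.
L: inherits non-unit rules of {L} → h | hS.
V: inherits non-unit rules of {V} → Vi | h.

S -> e | h | VL | hS; L -> h | hS; V -> h | Vi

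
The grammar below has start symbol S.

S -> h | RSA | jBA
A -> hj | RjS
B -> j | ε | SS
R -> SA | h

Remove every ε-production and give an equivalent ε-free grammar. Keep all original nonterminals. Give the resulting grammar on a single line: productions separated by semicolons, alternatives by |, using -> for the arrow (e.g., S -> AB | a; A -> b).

S -> h | jA | RSA | jBA; A -> hj | RjS; B -> j | SS; R -> h | SA

Nullable set: {B}.
S -> jBA: B nullable, giving jA | jBA.
Drop B -> ε.
Unchanged (no nullable symbols): S -> RSA; S -> h; A -> RjS; A -> hj; B -> SS; B -> j; R -> SA; R -> h.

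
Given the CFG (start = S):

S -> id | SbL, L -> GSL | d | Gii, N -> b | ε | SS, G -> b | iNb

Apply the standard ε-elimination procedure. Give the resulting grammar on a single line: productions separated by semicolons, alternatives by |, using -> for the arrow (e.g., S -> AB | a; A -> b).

Nullable set: {N}.
G -> iNb: N nullable, giving iNb | ib.
Drop N -> ε.
Unchanged (no nullable symbols): S -> SbL; S -> id; G -> b; L -> GSL; L -> Gii; L -> d; N -> SS; N -> b.

S -> id | SbL; G -> b | ib | iNb; L -> d | GSL | Gii; N -> b | SS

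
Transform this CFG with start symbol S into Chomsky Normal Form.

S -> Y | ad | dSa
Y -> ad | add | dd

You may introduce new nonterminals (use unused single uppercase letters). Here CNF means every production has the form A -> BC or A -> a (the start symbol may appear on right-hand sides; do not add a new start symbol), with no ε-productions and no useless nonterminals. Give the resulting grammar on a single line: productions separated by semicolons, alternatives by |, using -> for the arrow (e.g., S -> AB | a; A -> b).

S -> AB | AC | BB | BD; A -> a; B -> d; C -> BB; D -> SA

No ε-productions.
After unit-elimination: S -> ad | dd | add | dSa; Y -> ad | dd | add.
TERM: introduce A -> a, B -> d and substitute in every rule of length ≥2.
BIN: S -> ABB becomes S -> AC, C -> BB; S -> BSA becomes S -> BD, D -> SA; Y -> ABB becomes Y -> AE, E -> BB.
Drop unreachable/unproductive: Y.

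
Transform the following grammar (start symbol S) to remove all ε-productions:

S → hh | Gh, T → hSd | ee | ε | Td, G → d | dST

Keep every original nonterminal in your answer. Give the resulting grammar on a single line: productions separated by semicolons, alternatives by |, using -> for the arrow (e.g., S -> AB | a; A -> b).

Nullable set: {T}.
G -> dST: T nullable, giving dS | dST.
Drop T -> ε.
T -> Td: T nullable, giving Td | d.
Unchanged (no nullable symbols): S -> Gh; S -> hh; G -> d; T -> ee; T -> hSd.

S -> Gh | hh; G -> d | dS | dST; T -> d | Td | ee | hSd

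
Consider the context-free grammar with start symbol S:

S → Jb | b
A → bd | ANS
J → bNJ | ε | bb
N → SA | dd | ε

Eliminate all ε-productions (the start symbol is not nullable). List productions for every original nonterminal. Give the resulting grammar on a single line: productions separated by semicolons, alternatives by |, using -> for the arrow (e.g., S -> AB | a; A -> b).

Nullable set: {J, N}.
S -> Jb: J nullable, giving Jb | b.
A -> ANS: N nullable, giving ANS | AS.
Drop J -> ε.
J -> bNJ: N, J nullable, giving b | bJ | bN | bNJ.
Drop N -> ε.
Unchanged (no nullable symbols): S -> b; A -> bd; J -> bb; N -> SA; N -> dd.

S -> b | Jb; A -> AS | bd | ANS; J -> b | bJ | bN | bb | bNJ; N -> SA | dd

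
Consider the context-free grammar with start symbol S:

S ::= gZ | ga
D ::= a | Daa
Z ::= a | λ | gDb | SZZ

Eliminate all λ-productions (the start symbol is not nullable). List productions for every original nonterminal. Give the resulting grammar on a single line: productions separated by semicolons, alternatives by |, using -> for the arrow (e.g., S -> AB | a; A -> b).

S -> g | gZ | ga; D -> a | Daa; Z -> S | a | SZ | SZZ | gDb

Nullable set: {Z}.
S -> gZ: Z nullable, giving g | gZ.
Drop Z -> λ.
Z -> SZZ: Z, Z nullable, giving S | SZ | SZZ.
Unchanged (no nullable symbols): S -> ga; D -> Daa; D -> a; Z -> a; Z -> gDb.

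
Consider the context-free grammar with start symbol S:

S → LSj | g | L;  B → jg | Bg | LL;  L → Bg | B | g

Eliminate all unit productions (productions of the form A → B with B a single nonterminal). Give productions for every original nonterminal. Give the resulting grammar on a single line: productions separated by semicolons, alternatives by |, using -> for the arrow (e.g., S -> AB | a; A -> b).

Unit productions: L->B, S->L.
Unit pairs (A ⇒* B via units): (L,B), (S,B), (S,L).
S: inherits non-unit rules of {B, L, S} → Bg | LL | LSj | g | jg.
B: inherits non-unit rules of {B} → Bg | LL | jg.
L: inherits non-unit rules of {B, L} → Bg | LL | g | jg.

S -> g | Bg | LL | jg | LSj; B -> Bg | LL | jg; L -> g | Bg | LL | jg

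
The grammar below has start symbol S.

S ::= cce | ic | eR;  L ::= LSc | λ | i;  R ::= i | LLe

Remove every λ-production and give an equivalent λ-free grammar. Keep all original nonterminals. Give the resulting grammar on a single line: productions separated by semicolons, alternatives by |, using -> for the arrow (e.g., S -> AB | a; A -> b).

Nullable set: {L}.
Drop L -> λ.
L -> LSc: L nullable, giving LSc | Sc.
R -> LLe: L, L nullable, giving LLe | Le | e.
Unchanged (no nullable symbols): S -> cce; S -> eR; S -> ic; L -> i; R -> i.

S -> eR | ic | cce; L -> i | Sc | LSc; R -> e | i | Le | LLe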